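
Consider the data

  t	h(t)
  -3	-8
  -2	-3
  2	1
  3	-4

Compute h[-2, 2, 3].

-6/5

h[-2,2] = (1 - (-3)) / (2 - (-2)) = 1
h[2,3] = (-4 - 1) / (3 - 2) = -5
h[-2,2,3] = (-5 - 1) / (3 - (-2)) = -6/5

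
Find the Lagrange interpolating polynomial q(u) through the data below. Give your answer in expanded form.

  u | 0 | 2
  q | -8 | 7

L_0(u) = (u - 2) / [-2] = -(1/2)u + 1
L_1(u) = u / [2] = (1/2)u
q(u) = (-8)·L_0 + 7·L_1
  (-8)·L_0(u) = 4u - 8
  7·L_1(u) = (7/2)u
Adding term by term: (15/2)u - 8

q(u) = (15/2)u - 8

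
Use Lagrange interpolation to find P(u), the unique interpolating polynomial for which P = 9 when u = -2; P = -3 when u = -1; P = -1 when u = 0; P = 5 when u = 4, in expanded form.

Build the Lagrange basis polynomials:
L_0(u) = (u + 1)u(u - 4) / [-12] = -(1/12)u^3 + (1/4)u^2 + (1/3)u
L_1(u) = (u + 2)u(u - 4) / [5] = (1/5)u^3 - (2/5)u^2 - (8/5)u
L_2(u) = (u + 2)(u + 1)(u - 4) / [-8] = -(1/8)u^3 + (1/8)u^2 + (5/4)u + 1
L_3(u) = (u + 2)(u + 1)u / [120] = (1/120)u^3 + (1/40)u^2 + (1/60)u
P(u) = 9·L_0 + (-3)·L_1 + (-1)·L_2 + 5·L_3
  9·L_0(u) = -(3/4)u^3 + (9/4)u^2 + 3u
  (-3)·L_1(u) = -(3/5)u^3 + (6/5)u^2 + (24/5)u
  (-1)·L_2(u) = (1/8)u^3 - (1/8)u^2 - (5/4)u - 1
  5·L_3(u) = (1/24)u^3 + (1/8)u^2 + (1/12)u
Adding term by term: -(71/60)u^3 + (69/20)u^2 + (199/30)u - 1

P(u) = -(71/60)u^3 + (69/20)u^2 + (199/30)u - 1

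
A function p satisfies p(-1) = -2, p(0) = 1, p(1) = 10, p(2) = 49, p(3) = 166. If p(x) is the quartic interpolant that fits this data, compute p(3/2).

373/16

L_0(3/2) = (3/2)·(1/2)·(-1/2)·(-3/2)/[(-1)·(-2)·(-3)·(-4)] = 3/128
L_1(3/2) = (5/2)·(1/2)·(-1/2)·(-3/2)/[(1)·(-1)·(-2)·(-3)] = -5/32
L_2(3/2) = (5/2)·(3/2)·(-1/2)·(-3/2)/[(2)·(1)·(-1)·(-2)] = 45/64
L_3(3/2) = (5/2)·(3/2)·(1/2)·(-3/2)/[(3)·(2)·(1)·(-1)] = 15/32
L_4(3/2) = (5/2)·(3/2)·(1/2)·(-1/2)/[(4)·(3)·(2)·(1)] = -5/128
Sum: (-2)·(3/128) + 1·(-5/32) + 10·(45/64) + 49·(15/32) + 166·(-5/128) = 373/16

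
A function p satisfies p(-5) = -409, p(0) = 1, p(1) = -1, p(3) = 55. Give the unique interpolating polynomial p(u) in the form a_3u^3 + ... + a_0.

p(u) = 3u^3 - 2u^2 - 3u + 1

Build the Lagrange basis polynomials:
L_0(u) = u(u - 1)(u - 3) / [-240] = -(1/240)u^3 + (1/60)u^2 - (1/80)u
L_1(u) = (u + 5)(u - 1)(u - 3) / [15] = (1/15)u^3 + (1/15)u^2 - (17/15)u + 1
L_2(u) = (u + 5)u(u - 3) / [-12] = -(1/12)u^3 - (1/6)u^2 + (5/4)u
L_3(u) = (u + 5)u(u - 1) / [48] = (1/48)u^3 + (1/12)u^2 - (5/48)u
p(u) = (-409)·L_0 + 1·L_1 + (-1)·L_2 + 55·L_3
  (-409)·L_0(u) = (409/240)u^3 - (409/60)u^2 + (409/80)u
  1·L_1(u) = (1/15)u^3 + (1/15)u^2 - (17/15)u + 1
  (-1)·L_2(u) = (1/12)u^3 + (1/6)u^2 - (5/4)u
  55·L_3(u) = (55/48)u^3 + (55/12)u^2 - (275/48)u
Adding term by term: 3u^3 - 2u^2 - 3u + 1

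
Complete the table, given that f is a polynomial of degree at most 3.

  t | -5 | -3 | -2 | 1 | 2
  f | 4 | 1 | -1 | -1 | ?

29/9

The 4 known values determine f uniquely (degree ≤ 3).
Evaluate each Lagrange basis at t = 2:
L_0(2) = (5)·(4)·(1)/[(-2)·(-3)·(-6)] = -5/9
L_1(2) = (7)·(4)·(1)/[(2)·(-1)·(-4)] = 7/2
L_2(2) = (7)·(5)·(1)/[(3)·(1)·(-3)] = -35/9
L_3(2) = (7)·(5)·(4)/[(6)·(4)·(3)] = 35/18
Sum: 4·(-5/9) + 1·(7/2) + (-1)·(-35/9) + (-1)·(35/18) = 29/9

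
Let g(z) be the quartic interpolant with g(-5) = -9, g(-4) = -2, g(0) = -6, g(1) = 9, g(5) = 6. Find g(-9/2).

L_0(-9/2) = (-1/2)·(-9/2)·(-11/2)·(-19/2)/[(-1)·(-5)·(-6)·(-10)] = 627/1600
L_1(-9/2) = (1/2)·(-9/2)·(-11/2)·(-19/2)/[(1)·(-4)·(-5)·(-9)] = 209/320
L_2(-9/2) = (1/2)·(-1/2)·(-11/2)·(-19/2)/[(5)·(4)·(-1)·(-5)] = -209/1600
L_3(-9/2) = (1/2)·(-1/2)·(-9/2)·(-19/2)/[(6)·(5)·(1)·(-4)] = 57/640
L_4(-9/2) = (1/2)·(-1/2)·(-9/2)·(-11/2)/[(10)·(9)·(5)·(4)] = -11/3200
Sum: (-9)·(627/1600) + (-2)·(209/320) + (-6)·(-209/1600) + 9·(57/640) + 6·(-11/3200) = -10459/3200

-10459/3200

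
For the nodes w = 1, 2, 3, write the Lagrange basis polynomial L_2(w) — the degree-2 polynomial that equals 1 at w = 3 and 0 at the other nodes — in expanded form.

L_2(w) = (1/2)w^2 - (3/2)w + 1

L_2(w) = (w - 1)(w - 2) / [(2)·(1)]
       = (w^2 - 3w + 2) / (2)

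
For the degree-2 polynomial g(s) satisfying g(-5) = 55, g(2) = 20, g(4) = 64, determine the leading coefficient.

3

The leading coefficient equals the top divided difference g[-5,2,4].
g[-5,2] = (20 - 55) / (2 - (-5)) = -5
g[2,4] = (64 - 20) / (4 - 2) = 22
g[-5,2,4] = (22 - (-5)) / (4 - (-5)) = 3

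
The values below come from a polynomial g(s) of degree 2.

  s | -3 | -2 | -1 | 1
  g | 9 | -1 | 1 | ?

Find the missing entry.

41

The 3 known values determine g uniquely (degree ≤ 2).
Evaluate each Lagrange basis at s = 1:
L_0(1) = (3)·(2)/[(-1)·(-2)] = 3
L_1(1) = (4)·(2)/[(1)·(-1)] = -8
L_2(1) = (4)·(3)/[(2)·(1)] = 6
Sum: 9·(3) + (-1)·(-8) + 1·(6) = 41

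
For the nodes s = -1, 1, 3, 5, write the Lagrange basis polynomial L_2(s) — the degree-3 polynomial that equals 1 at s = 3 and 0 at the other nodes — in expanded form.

L_2(s) = (s + 1)(s - 1)(s - 5) / [(4)·(2)·(-2)]
       = (s^3 - 5s^2 - s + 5) / (-16)

L_2(s) = -(1/16)s^3 + (5/16)s^2 + (1/16)s - 5/16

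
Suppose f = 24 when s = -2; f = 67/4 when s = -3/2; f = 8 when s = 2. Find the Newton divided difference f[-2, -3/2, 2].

f[-2,-3/2] = (67/4 - 24) / (-3/2 - (-2)) = -29/2
f[-3/2,2] = (8 - 67/4) / (2 - (-3/2)) = -5/2
f[-2,-3/2,2] = (-5/2 - (-29/2)) / (2 - (-2)) = 3

3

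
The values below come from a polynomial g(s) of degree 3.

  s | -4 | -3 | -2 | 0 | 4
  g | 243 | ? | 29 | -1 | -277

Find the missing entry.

101

The 4 known values determine g uniquely (degree ≤ 3).
L_0(-3) = (-1)·(-3)·(-7)/[(-2)·(-4)·(-8)] = 21/64
L_1(-3) = (1)·(-3)·(-7)/[(2)·(-2)·(-6)] = 7/8
L_2(-3) = (1)·(-1)·(-7)/[(4)·(2)·(-4)] = -7/32
L_3(-3) = (1)·(-1)·(-3)/[(8)·(6)·(4)] = 1/64
Sum: 243·(21/64) + 29·(7/8) + (-1)·(-7/32) + (-277)·(1/64) = 101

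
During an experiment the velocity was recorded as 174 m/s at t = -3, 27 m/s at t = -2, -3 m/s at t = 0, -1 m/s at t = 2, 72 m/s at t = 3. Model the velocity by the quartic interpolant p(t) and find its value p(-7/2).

2643/8

L_0(-7/2) = (-3/2)·(-7/2)·(-11/2)·(-13/2)/[(-1)·(-3)·(-5)·(-6)] = 1001/480
L_1(-7/2) = (-1/2)·(-7/2)·(-11/2)·(-13/2)/[(1)·(-2)·(-4)·(-5)] = -1001/640
L_2(-7/2) = (-1/2)·(-3/2)·(-11/2)·(-13/2)/[(3)·(2)·(-2)·(-3)] = 143/192
L_3(-7/2) = (-1/2)·(-3/2)·(-7/2)·(-13/2)/[(5)·(4)·(2)·(-1)] = -273/640
L_4(-7/2) = (-1/2)·(-3/2)·(-7/2)·(-11/2)/[(6)·(5)·(3)·(1)] = 77/480
Sum: 174·(1001/480) + 27·(-1001/640) + (-3)·(143/192) + (-1)·(-273/640) + 72·(77/480) = 2643/8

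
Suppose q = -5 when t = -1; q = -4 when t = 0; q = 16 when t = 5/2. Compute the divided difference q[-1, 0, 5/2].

2

q[-1,0] = (-4 - (-5)) / (0 - (-1)) = 1
q[0,5/2] = (16 - (-4)) / (5/2 - 0) = 8
q[-1,0,5/2] = (8 - 1) / (5/2 - (-1)) = 2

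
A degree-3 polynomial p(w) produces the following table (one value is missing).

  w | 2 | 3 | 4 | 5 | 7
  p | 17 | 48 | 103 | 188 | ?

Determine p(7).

The 4 known values determine p uniquely (degree ≤ 3).
Evaluate each Lagrange basis at w = 7:
L_0(7) = (4)·(3)·(2)/[(-1)·(-2)·(-3)] = -4
L_1(7) = (5)·(3)·(2)/[(1)·(-1)·(-2)] = 15
L_2(7) = (5)·(4)·(2)/[(2)·(1)·(-1)] = -20
L_3(7) = (5)·(4)·(3)/[(3)·(2)·(1)] = 10
Sum: 17·(-4) + 48·(15) + 103·(-20) + 188·(10) = 472

472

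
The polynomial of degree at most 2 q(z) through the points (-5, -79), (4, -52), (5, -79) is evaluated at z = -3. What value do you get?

-31

Using Newton's divided-difference form:
q[-5,4] = (-52 - (-79)) / (4 - (-5)) = 3
q[4,5] = (-79 - (-52)) / (5 - 4) = -27
q[-5,4,5] = (-27 - 3) / (5 - (-5)) = -3
q(-3) = -79 + 3·(2) + (-3)·(2)·(-7) = -31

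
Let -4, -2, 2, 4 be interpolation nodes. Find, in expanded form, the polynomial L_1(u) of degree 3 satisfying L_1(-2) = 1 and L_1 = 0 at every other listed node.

L_1(u) = (u + 4)(u - 2)(u - 4) / [(2)·(-4)·(-6)]
       = (u^3 - 2u^2 - 16u + 32) / (48)

L_1(u) = (1/48)u^3 - (1/24)u^2 - (1/3)u + 2/3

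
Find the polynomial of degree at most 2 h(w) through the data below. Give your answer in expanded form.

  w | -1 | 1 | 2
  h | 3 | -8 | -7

h(w) = (13/6)w^2 - (11/2)w - 14/3

Newton's divided differences:
h[-1,1] = (-8 - 3) / (1 - (-1)) = -11/2
h[1,2] = (-7 - (-8)) / (2 - 1) = 1
h[-1,1,2] = (1 - (-11/2)) / (2 - (-1)) = 13/6
h(w) = 3 + (-11/2)·(w + 1) + (13/6)·(w + 1)(w - 1)
Expanding: h(w) = (13/6)w^2 - (11/2)w - 14/3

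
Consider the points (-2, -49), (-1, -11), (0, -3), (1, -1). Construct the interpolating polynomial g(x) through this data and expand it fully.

Build the Lagrange basis polynomials:
L_0(x) = (x + 1)x(x - 1) / [-6] = -(1/6)x^3 + (1/6)x
L_1(x) = (x + 2)x(x - 1) / [2] = (1/2)x^3 + (1/2)x^2 - x
L_2(x) = (x + 2)(x + 1)(x - 1) / [-2] = -(1/2)x^3 - x^2 + (1/2)x + 1
L_3(x) = (x + 2)(x + 1)x / [6] = (1/6)x^3 + (1/2)x^2 + (1/3)x
g(x) = (-49)·L_0 + (-11)·L_1 + (-3)·L_2 + (-1)·L_3
  (-49)·L_0(x) = (49/6)x^3 - (49/6)x
  (-11)·L_1(x) = -(11/2)x^3 - (11/2)x^2 + 11x
  (-3)·L_2(x) = (3/2)x^3 + 3x^2 - (3/2)x - 3
  (-1)·L_3(x) = -(1/6)x^3 - (1/2)x^2 - (1/3)x
Adding term by term: 4x^3 - 3x^2 + x - 3

g(x) = 4x^3 - 3x^2 + x - 3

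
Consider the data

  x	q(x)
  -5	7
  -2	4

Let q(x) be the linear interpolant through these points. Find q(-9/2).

L_0(-9/2) = (-5/2)/[(-3)] = 5/6
L_1(-9/2) = (1/2)/[(3)] = 1/6
Sum: 7·(5/6) + 4·(1/6) = 13/2

13/2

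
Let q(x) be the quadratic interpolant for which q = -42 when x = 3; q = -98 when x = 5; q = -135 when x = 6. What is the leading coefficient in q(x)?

The leading coefficient equals the top divided difference q[3,5,6].
q[3,5] = (-98 - (-42)) / (5 - 3) = -28
q[5,6] = (-135 - (-98)) / (6 - 5) = -37
q[3,5,6] = (-37 - (-28)) / (6 - 3) = -3

-3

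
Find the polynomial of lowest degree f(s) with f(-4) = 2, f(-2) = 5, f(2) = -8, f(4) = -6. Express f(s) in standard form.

f(s) = (3/16)s^3 - (1/24)s^2 - 4s - 4/3

Build the Lagrange basis polynomials:
L_0(s) = (s + 2)(s - 2)(s - 4) / [-96] = -(1/96)s^3 + (1/24)s^2 + (1/24)s - 1/6
L_1(s) = (s + 4)(s - 2)(s - 4) / [48] = (1/48)s^3 - (1/24)s^2 - (1/3)s + 2/3
L_2(s) = (s + 4)(s + 2)(s - 4) / [-48] = -(1/48)s^3 - (1/24)s^2 + (1/3)s + 2/3
L_3(s) = (s + 4)(s + 2)(s - 2) / [96] = (1/96)s^3 + (1/24)s^2 - (1/24)s - 1/6
f(s) = 2·L_0 + 5·L_1 + (-8)·L_2 + (-6)·L_3
  2·L_0(s) = -(1/48)s^3 + (1/12)s^2 + (1/12)s - 1/3
  5·L_1(s) = (5/48)s^3 - (5/24)s^2 - (5/3)s + 10/3
  (-8)·L_2(s) = (1/6)s^3 + (1/3)s^2 - (8/3)s - 16/3
  (-6)·L_3(s) = -(1/16)s^3 - (1/4)s^2 + (1/4)s + 1
Adding term by term: (3/16)s^3 - (1/24)s^2 - 4s - 4/3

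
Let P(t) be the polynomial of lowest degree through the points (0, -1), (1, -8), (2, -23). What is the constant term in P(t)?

Build the Lagrange basis polynomials:
L_0(t) = (t - 1)(t - 2) / [2] = (1/2)t^2 - (3/2)t + 1
L_1(t) = t(t - 2) / [-1] = -t^2 + 2t
L_2(t) = t(t - 1) / [2] = (1/2)t^2 - (1/2)t
P(t) = (-1)·L_0 + (-8)·L_1 + (-23)·L_2
Only the constant term is needed; take it from each L_i and combine:
(-1)·(1) + (-8)·(0) + (-23)·(0) = -1

-1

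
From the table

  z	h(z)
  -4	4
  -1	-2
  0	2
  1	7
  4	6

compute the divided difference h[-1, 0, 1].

1/2

h[-1,0] = (2 - (-2)) / (0 - (-1)) = 4
h[0,1] = (7 - 2) / (1 - 0) = 5
h[-1,0,1] = (5 - 4) / (1 - (-1)) = 1/2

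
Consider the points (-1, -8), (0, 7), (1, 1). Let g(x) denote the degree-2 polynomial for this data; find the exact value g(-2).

-44

Evaluate each Lagrange basis at x = -2:
L_0(-2) = (-2)·(-3)/[(-1)·(-2)] = 3
L_1(-2) = (-1)·(-3)/[(1)·(-1)] = -3
L_2(-2) = (-1)·(-2)/[(2)·(1)] = 1
Sum: (-8)·(3) + 7·(-3) + 1·(1) = -44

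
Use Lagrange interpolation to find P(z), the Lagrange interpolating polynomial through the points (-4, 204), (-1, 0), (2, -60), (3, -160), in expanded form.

L_0(z) = (z + 1)(z - 2)(z - 3) / [-126] = -(1/126)z^3 + (2/63)z^2 - (1/126)z - 1/21
L_1(z) = (z + 4)(z - 2)(z - 3) / [36] = (1/36)z^3 - (1/36)z^2 - (7/18)z + 2/3
L_2(z) = (z + 4)(z + 1)(z - 3) / [-18] = -(1/18)z^3 - (1/9)z^2 + (11/18)z + 2/3
L_3(z) = (z + 4)(z + 1)(z - 2) / [28] = (1/28)z^3 + (3/28)z^2 - (3/14)z - 2/7
P(z) = 204·L_0 + 0·L_1 + (-60)·L_2 + (-160)·L_3
  204·L_0(z) = -(34/21)z^3 + (136/21)z^2 - (34/21)z - 68/7
  0·L_1(z) = 0
  (-60)·L_2(z) = (10/3)z^3 + (20/3)z^2 - (110/3)z - 40
  (-160)·L_3(z) = -(40/7)z^3 - (120/7)z^2 + (240/7)z + 320/7
Adding term by term: -4z^3 - 4z^2 - 4z - 4

P(z) = -4z^3 - 4z^2 - 4z - 4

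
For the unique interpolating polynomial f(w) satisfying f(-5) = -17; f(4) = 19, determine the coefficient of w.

4

L_0(w) = (w - 4) / [-9] = -(1/9)w + 4/9
L_1(w) = (w + 5) / [9] = (1/9)w + 5/9
f(w) = (-17)·L_0 + 19·L_1
Only the coefficient of w is needed; take it from each L_i and combine:
(-17)·(-1/9) + 19·(1/9) = 4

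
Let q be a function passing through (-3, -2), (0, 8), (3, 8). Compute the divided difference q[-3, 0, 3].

-5/9

q[-3,0] = (8 - (-2)) / (0 - (-3)) = 10/3
q[0,3] = (8 - 8) / (3 - 0) = 0
q[-3,0,3] = (0 - 10/3) / (3 - (-3)) = -5/9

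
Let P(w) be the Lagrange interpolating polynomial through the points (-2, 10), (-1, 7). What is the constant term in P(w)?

4

L_0(w) = (w + 1) / [-1] = -w - 1
L_1(w) = (w + 2) / [1] = w + 2
P(w) = 10·L_0 + 7·L_1
Only the constant term is needed; take it from each L_i and combine:
10·(-1) + 7·(2) = 4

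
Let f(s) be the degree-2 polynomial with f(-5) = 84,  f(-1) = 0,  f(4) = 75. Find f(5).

L_0(5) = (6)·(1)/[(-4)·(-9)] = 1/6
L_1(5) = (10)·(1)/[(4)·(-5)] = -1/2
L_2(5) = (10)·(6)/[(9)·(5)] = 4/3
Sum: 84·(1/6) + 0 + 75·(4/3) = 114

114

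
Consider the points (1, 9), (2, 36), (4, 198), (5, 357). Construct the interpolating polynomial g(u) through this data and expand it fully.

Newton's divided differences:
g[1,2] = (36 - 9) / (2 - 1) = 27
g[2,4] = (198 - 36) / (4 - 2) = 81
g[4,5] = (357 - 198) / (5 - 4) = 159
g[1,2,4] = (81 - 27) / (4 - 1) = 18
g[2,4,5] = (159 - 81) / (5 - 2) = 26
g[1,2,4,5] = (26 - 18) / (5 - 1) = 2
g(u) = 9 + 27·(u - 1) + 18·(u - 1)(u - 2) + 2·(u - 1)(u - 2)(u - 4)
Expanding: g(u) = 2u^3 + 4u^2 + u + 2

g(u) = 2u^3 + 4u^2 + u + 2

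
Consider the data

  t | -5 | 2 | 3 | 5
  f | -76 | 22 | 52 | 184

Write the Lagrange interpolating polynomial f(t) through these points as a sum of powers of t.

f(t) = t^3 + 2t^2 + t + 4

Build the Lagrange basis polynomials:
L_0(t) = (t - 2)(t - 3)(t - 5) / [-560] = -(1/560)t^3 + (1/56)t^2 - (31/560)t + 3/56
L_1(t) = (t + 5)(t - 3)(t - 5) / [21] = (1/21)t^3 - (1/7)t^2 - (25/21)t + 25/7
L_2(t) = (t + 5)(t - 2)(t - 5) / [-16] = -(1/16)t^3 + (1/8)t^2 + (25/16)t - 25/8
L_3(t) = (t + 5)(t - 2)(t - 3) / [60] = (1/60)t^3 - (19/60)t + 1/2
f(t) = (-76)·L_0 + 22·L_1 + 52·L_2 + 184·L_3
  (-76)·L_0(t) = (19/140)t^3 - (19/14)t^2 + (589/140)t - 57/14
  22·L_1(t) = (22/21)t^3 - (22/7)t^2 - (550/21)t + 550/7
  52·L_2(t) = -(13/4)t^3 + (13/2)t^2 + (325/4)t - 325/2
  184·L_3(t) = (46/15)t^3 - (874/15)t + 92
Adding term by term: t^3 + 2t^2 + t + 4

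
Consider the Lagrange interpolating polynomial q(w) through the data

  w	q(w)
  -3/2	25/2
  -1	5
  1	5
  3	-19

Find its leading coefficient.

-2

L_0(w) = (w + 1)(w - 1)(w - 3) / [-45/8] = -(8/45)w^3 + (8/15)w^2 + (8/45)w - 8/15
L_1(w) = (w + 3/2)(w - 1)(w - 3) / [4] = (1/4)w^3 - (5/8)w^2 - (3/4)w + 9/8
L_2(w) = (w + 3/2)(w + 1)(w - 3) / [-10] = -(1/10)w^3 + (1/20)w^2 + (3/5)w + 9/20
L_3(w) = (w + 3/2)(w + 1)(w - 1) / [36] = (1/36)w^3 + (1/24)w^2 - (1/36)w - 1/24
q(w) = (25/2)·L_0 + 5·L_1 + 5·L_2 + (-19)·L_3
Only the coefficient of w^3 is needed; take it from each L_i and combine:
(25/2)·(-8/45) + 5·(1/4) + 5·(-1/10) + (-19)·(1/36) = -2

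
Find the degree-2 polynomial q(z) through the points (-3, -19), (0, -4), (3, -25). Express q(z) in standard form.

q(z) = -2z^2 - z - 4

Build the Lagrange basis polynomials:
L_0(z) = z(z - 3) / [18] = (1/18)z^2 - (1/6)z
L_1(z) = (z + 3)(z - 3) / [-9] = -(1/9)z^2 + 1
L_2(z) = (z + 3)z / [18] = (1/18)z^2 + (1/6)z
q(z) = (-19)·L_0 + (-4)·L_1 + (-25)·L_2
  (-19)·L_0(z) = -(19/18)z^2 + (19/6)z
  (-4)·L_1(z) = (4/9)z^2 - 4
  (-25)·L_2(z) = -(25/18)z^2 - (25/6)z
Adding term by term: -2z^2 - z - 4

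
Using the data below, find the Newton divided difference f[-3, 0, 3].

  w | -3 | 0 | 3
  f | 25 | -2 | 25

3

f[-3,0] = (-2 - 25) / (0 - (-3)) = -9
f[0,3] = (25 - (-2)) / (3 - 0) = 9
f[-3,0,3] = (9 - (-9)) / (3 - (-3)) = 3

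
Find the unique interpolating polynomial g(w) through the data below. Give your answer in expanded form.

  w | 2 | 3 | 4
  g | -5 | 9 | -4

g(w) = -(27/2)w^2 + (163/2)w - 114

Build the Lagrange basis polynomials:
L_0(w) = (w - 3)(w - 4) / [2] = (1/2)w^2 - (7/2)w + 6
L_1(w) = (w - 2)(w - 4) / [-1] = -w^2 + 6w - 8
L_2(w) = (w - 2)(w - 3) / [2] = (1/2)w^2 - (5/2)w + 3
g(w) = (-5)·L_0 + 9·L_1 + (-4)·L_2
  (-5)·L_0(w) = -(5/2)w^2 + (35/2)w - 30
  9·L_1(w) = -9w^2 + 54w - 72
  (-4)·L_2(w) = -2w^2 + 10w - 12
Adding term by term: -(27/2)w^2 + (163/2)w - 114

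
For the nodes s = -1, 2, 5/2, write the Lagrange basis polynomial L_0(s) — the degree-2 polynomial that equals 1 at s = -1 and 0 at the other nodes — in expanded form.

L_0(s) = (s - 2)(s - 5/2) / [(-3)·(-7/2)]
       = (s^2 - (9/2)s + 5) / (21/2)

L_0(s) = (2/21)s^2 - (3/7)s + 10/21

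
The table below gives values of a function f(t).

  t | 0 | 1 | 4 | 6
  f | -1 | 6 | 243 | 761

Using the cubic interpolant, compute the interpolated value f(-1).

-2

L_0(-1) = (-2)·(-5)·(-7)/[(-1)·(-4)·(-6)] = 35/12
L_1(-1) = (-1)·(-5)·(-7)/[(1)·(-3)·(-5)] = -7/3
L_2(-1) = (-1)·(-2)·(-7)/[(4)·(3)·(-2)] = 7/12
L_3(-1) = (-1)·(-2)·(-5)/[(6)·(5)·(2)] = -1/6
Sum: (-1)·(35/12) + 6·(-7/3) + 243·(7/12) + 761·(-1/6) = -2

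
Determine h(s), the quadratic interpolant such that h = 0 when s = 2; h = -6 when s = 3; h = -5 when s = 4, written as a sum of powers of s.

Newton's divided differences:
h[2,3] = (-6 - 0) / (3 - 2) = -6
h[3,4] = (-5 - (-6)) / (4 - 3) = 1
h[2,3,4] = (1 - (-6)) / (4 - 2) = 7/2
h(s) = (-6)·(s - 2) + (7/2)·(s - 2)(s - 3)
Expanding: h(s) = (7/2)s^2 - (47/2)s + 33

h(s) = (7/2)s^2 - (47/2)s + 33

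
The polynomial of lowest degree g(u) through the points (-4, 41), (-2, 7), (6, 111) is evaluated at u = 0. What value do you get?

-3

Using Newton's divided-difference form:
g[-4,-2] = (7 - 41) / (-2 - (-4)) = -17
g[-2,6] = (111 - 7) / (6 - (-2)) = 13
g[-4,-2,6] = (13 - (-17)) / (6 - (-4)) = 3
g(0) = 41 + (-17)·(4) + 3·(4)·(2) = -3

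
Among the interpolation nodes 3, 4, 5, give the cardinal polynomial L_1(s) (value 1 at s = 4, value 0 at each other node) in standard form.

L_1(s) = (s - 3)(s - 5) / [(1)·(-1)]
       = (s^2 - 8s + 15) / (-1)

L_1(s) = -s^2 + 8s - 15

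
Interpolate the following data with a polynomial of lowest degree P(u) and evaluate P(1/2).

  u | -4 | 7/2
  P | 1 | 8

L_0(1/2) = (-3)/[(-15/2)] = 2/5
L_1(1/2) = (9/2)/[(15/2)] = 3/5
Sum: 1·(2/5) + 8·(3/5) = 26/5

26/5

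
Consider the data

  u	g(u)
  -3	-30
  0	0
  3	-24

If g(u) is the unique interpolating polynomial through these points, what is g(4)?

L_0(4) = (4)·(1)/[(-3)·(-6)] = 2/9
L_1(4) = (7)·(1)/[(3)·(-3)] = -7/9
L_2(4) = (7)·(4)/[(6)·(3)] = 14/9
Sum: (-30)·(2/9) + 0 + (-24)·(14/9) = -44

-44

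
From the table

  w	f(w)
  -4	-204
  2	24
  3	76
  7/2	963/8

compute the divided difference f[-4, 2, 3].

f[-4,2] = (24 - (-204)) / (2 - (-4)) = 38
f[2,3] = (76 - 24) / (3 - 2) = 52
f[-4,2,3] = (52 - 38) / (3 - (-4)) = 2

2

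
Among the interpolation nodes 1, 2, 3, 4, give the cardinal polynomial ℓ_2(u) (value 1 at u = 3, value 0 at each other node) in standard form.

ℓ_2(u) = (u - 1)(u - 2)(u - 4) / [(2)·(1)·(-1)]
       = (u^3 - 7u^2 + 14u - 8) / (-2)

ℓ_2(u) = -(1/2)u^3 + (7/2)u^2 - 7u + 4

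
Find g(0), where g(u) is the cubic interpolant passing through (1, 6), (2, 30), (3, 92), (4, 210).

2

L_0(0) = (-2)·(-3)·(-4)/[(-1)·(-2)·(-3)] = 4
L_1(0) = (-1)·(-3)·(-4)/[(1)·(-1)·(-2)] = -6
L_2(0) = (-1)·(-2)·(-4)/[(2)·(1)·(-1)] = 4
L_3(0) = (-1)·(-2)·(-3)/[(3)·(2)·(1)] = -1
Sum: 6·(4) + 30·(-6) + 92·(4) + 210·(-1) = 2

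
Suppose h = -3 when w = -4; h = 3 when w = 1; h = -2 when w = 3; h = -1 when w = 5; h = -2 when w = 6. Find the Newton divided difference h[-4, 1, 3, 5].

h[-4,1] = (3 - (-3)) / (1 - (-4)) = 6/5
h[1,3] = (-2 - 3) / (3 - 1) = -5/2
h[3,5] = (-1 - (-2)) / (5 - 3) = 1/2
h[-4,1,3] = (-5/2 - 6/5) / (3 - (-4)) = -37/70
h[1,3,5] = (1/2 - (-5/2)) / (5 - 1) = 3/4
h[-4,1,3,5] = (3/4 - (-37/70)) / (5 - (-4)) = 179/1260

179/1260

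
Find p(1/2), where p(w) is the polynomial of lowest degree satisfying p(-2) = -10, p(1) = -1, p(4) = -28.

0

L_0(1/2) = (-1/2)·(-7/2)/[(-3)·(-6)] = 7/72
L_1(1/2) = (5/2)·(-7/2)/[(3)·(-3)] = 35/36
L_2(1/2) = (5/2)·(-1/2)/[(6)·(3)] = -5/72
Sum: (-10)·(7/72) + (-1)·(35/36) + (-28)·(-5/72) = 0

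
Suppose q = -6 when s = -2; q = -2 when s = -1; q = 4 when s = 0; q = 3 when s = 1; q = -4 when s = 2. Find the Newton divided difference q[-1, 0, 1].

q[-1,0] = (4 - (-2)) / (0 - (-1)) = 6
q[0,1] = (3 - 4) / (1 - 0) = -1
q[-1,0,1] = (-1 - 6) / (1 - (-1)) = -7/2

-7/2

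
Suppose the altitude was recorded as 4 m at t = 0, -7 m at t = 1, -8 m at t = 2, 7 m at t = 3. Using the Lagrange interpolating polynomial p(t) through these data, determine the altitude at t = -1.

Evaluate each Lagrange basis at t = -1:
L_0(-1) = (-2)·(-3)·(-4)/[(-1)·(-2)·(-3)] = 4
L_1(-1) = (-1)·(-3)·(-4)/[(1)·(-1)·(-2)] = -6
L_2(-1) = (-1)·(-2)·(-4)/[(2)·(1)·(-1)] = 4
L_3(-1) = (-1)·(-2)·(-3)/[(3)·(2)·(1)] = -1
Sum: 4·(4) + (-7)·(-6) + (-8)·(4) + 7·(-1) = 19

19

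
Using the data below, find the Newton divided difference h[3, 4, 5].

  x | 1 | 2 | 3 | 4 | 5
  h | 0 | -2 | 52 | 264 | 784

h[3,4] = (264 - 52) / (4 - 3) = 212
h[4,5] = (784 - 264) / (5 - 4) = 520
h[3,4,5] = (520 - 212) / (5 - 3) = 154

154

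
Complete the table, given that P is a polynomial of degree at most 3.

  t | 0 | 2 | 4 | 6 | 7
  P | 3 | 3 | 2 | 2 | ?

3

The 4 known values determine P uniquely (degree ≤ 3).
Evaluate each Lagrange basis at t = 7:
L_0(7) = (5)·(3)·(1)/[(-2)·(-4)·(-6)] = -5/16
L_1(7) = (7)·(3)·(1)/[(2)·(-2)·(-4)] = 21/16
L_2(7) = (7)·(5)·(1)/[(4)·(2)·(-2)] = -35/16
L_3(7) = (7)·(5)·(3)/[(6)·(4)·(2)] = 35/16
Sum: 3·(-5/16) + 3·(21/16) + 2·(-35/16) + 2·(35/16) = 3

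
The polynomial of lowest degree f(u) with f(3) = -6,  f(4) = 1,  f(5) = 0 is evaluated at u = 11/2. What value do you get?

-7/2

Evaluate each Lagrange basis at u = 11/2:
L_0(11/2) = (3/2)·(1/2)/[(-1)·(-2)] = 3/8
L_1(11/2) = (5/2)·(1/2)/[(1)·(-1)] = -5/4
L_2(11/2) = (5/2)·(3/2)/[(2)·(1)] = 15/8
Sum: (-6)·(3/8) + 1·(-5/4) + 0 = -7/2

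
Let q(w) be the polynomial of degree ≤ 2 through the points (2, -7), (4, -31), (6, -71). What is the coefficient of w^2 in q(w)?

L_0(w) = (w - 4)(w - 6) / [8] = (1/8)w^2 - (5/4)w + 3
L_1(w) = (w - 2)(w - 6) / [-4] = -(1/4)w^2 + 2w - 3
L_2(w) = (w - 2)(w - 4) / [8] = (1/8)w^2 - (3/4)w + 1
q(w) = (-7)·L_0 + (-31)·L_1 + (-71)·L_2
Only the coefficient of w^2 is needed; take it from each L_i and combine:
(-7)·(1/8) + (-31)·(-1/4) + (-71)·(1/8) = -2

-2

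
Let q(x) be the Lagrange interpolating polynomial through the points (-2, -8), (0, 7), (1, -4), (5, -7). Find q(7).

L_0(7) = (7)·(6)·(2)/[(-2)·(-3)·(-7)] = -2
L_1(7) = (9)·(6)·(2)/[(2)·(-1)·(-5)] = 54/5
L_2(7) = (9)·(7)·(2)/[(3)·(1)·(-4)] = -21/2
L_3(7) = (9)·(7)·(6)/[(7)·(5)·(4)] = 27/10
Sum: (-8)·(-2) + 7·(54/5) + (-4)·(-21/2) + (-7)·(27/10) = 1147/10

1147/10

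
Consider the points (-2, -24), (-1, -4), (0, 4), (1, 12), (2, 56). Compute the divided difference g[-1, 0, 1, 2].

g[-1,0] = (4 - (-4)) / (0 - (-1)) = 8
g[0,1] = (12 - 4) / (1 - 0) = 8
g[1,2] = (56 - 12) / (2 - 1) = 44
g[-1,0,1] = (8 - 8) / (1 - (-1)) = 0
g[0,1,2] = (44 - 8) / (2 - 0) = 18
g[-1,0,1,2] = (18 - 0) / (2 - (-1)) = 6

6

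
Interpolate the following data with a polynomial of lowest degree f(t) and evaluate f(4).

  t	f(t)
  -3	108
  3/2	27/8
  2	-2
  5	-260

-116

Evaluate each Lagrange basis at t = 4:
L_0(4) = (5/2)·(2)·(-1)/[(-9/2)·(-5)·(-8)] = 1/36
L_1(4) = (7)·(2)·(-1)/[(9/2)·(-1/2)·(-7/2)] = -16/9
L_2(4) = (7)·(5/2)·(-1)/[(5)·(1/2)·(-3)] = 7/3
L_3(4) = (7)·(5/2)·(2)/[(8)·(7/2)·(3)] = 5/12
Sum: 108·(1/36) + 27/8·(-16/9) + (-2)·(7/3) + (-260)·(5/12) = -116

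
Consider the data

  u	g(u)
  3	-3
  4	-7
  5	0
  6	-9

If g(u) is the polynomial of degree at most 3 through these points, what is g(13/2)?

-447/16

L_0(13/2) = (5/2)·(3/2)·(1/2)/[(-1)·(-2)·(-3)] = -5/16
L_1(13/2) = (7/2)·(3/2)·(1/2)/[(1)·(-1)·(-2)] = 21/16
L_2(13/2) = (7/2)·(5/2)·(1/2)/[(2)·(1)·(-1)] = -35/16
L_3(13/2) = (7/2)·(5/2)·(3/2)/[(3)·(2)·(1)] = 35/16
Sum: (-3)·(-5/16) + (-7)·(21/16) + 0 + (-9)·(35/16) = -447/16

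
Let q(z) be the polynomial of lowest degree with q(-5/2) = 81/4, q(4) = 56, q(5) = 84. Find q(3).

L_0(3) = (-1)·(-2)/[(-13/2)·(-15/2)] = 8/195
L_1(3) = (11/2)·(-2)/[(13/2)·(-1)] = 22/13
L_2(3) = (11/2)·(-1)/[(15/2)·(1)] = -11/15
Sum: 81/4·(8/195) + 56·(22/13) + 84·(-11/15) = 34

34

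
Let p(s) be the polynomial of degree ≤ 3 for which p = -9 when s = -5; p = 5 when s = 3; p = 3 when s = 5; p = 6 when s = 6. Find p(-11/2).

-61841/3520

L_0(-11/2) = (-17/2)·(-21/2)·(-23/2)/[(-8)·(-10)·(-11)] = 8211/7040
L_1(-11/2) = (-1/2)·(-21/2)·(-23/2)/[(8)·(-2)·(-3)] = -161/128
L_2(-11/2) = (-1/2)·(-17/2)·(-23/2)/[(10)·(2)·(-1)] = 391/160
L_3(-11/2) = (-1/2)·(-17/2)·(-21/2)/[(11)·(3)·(1)] = -119/88
Sum: (-9)·(8211/7040) + 5·(-161/128) + 3·(391/160) + 6·(-119/88) = -61841/3520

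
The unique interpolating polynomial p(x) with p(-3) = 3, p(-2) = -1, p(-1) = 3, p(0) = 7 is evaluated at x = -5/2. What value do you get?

-1/2

Evaluate each Lagrange basis at x = -5/2:
L_0(-5/2) = (-1/2)·(-3/2)·(-5/2)/[(-1)·(-2)·(-3)] = 5/16
L_1(-5/2) = (1/2)·(-3/2)·(-5/2)/[(1)·(-1)·(-2)] = 15/16
L_2(-5/2) = (1/2)·(-1/2)·(-5/2)/[(2)·(1)·(-1)] = -5/16
L_3(-5/2) = (1/2)·(-1/2)·(-3/2)/[(3)·(2)·(1)] = 1/16
Sum: 3·(5/16) + (-1)·(15/16) + 3·(-5/16) + 7·(1/16) = -1/2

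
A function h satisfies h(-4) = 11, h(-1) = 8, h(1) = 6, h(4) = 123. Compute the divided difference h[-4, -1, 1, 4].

h[-4,-1] = (8 - 11) / (-1 - (-4)) = -1
h[-1,1] = (6 - 8) / (1 - (-1)) = -1
h[1,4] = (123 - 6) / (4 - 1) = 39
h[-4,-1,1] = (-1 - (-1)) / (1 - (-4)) = 0
h[-1,1,4] = (39 - (-1)) / (4 - (-1)) = 8
h[-4,-1,1,4] = (8 - 0) / (4 - (-4)) = 1

1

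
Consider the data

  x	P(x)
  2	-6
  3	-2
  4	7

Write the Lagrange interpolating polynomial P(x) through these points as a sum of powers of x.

L_0(x) = (x - 3)(x - 4) / [2] = (1/2)x^2 - (7/2)x + 6
L_1(x) = (x - 2)(x - 4) / [-1] = -x^2 + 6x - 8
L_2(x) = (x - 2)(x - 3) / [2] = (1/2)x^2 - (5/2)x + 3
P(x) = (-6)·L_0 + (-2)·L_1 + 7·L_2
  (-6)·L_0(x) = -3x^2 + 21x - 36
  (-2)·L_1(x) = 2x^2 - 12x + 16
  7·L_2(x) = (7/2)x^2 - (35/2)x + 21
Adding term by term: (5/2)x^2 - (17/2)x + 1

P(x) = (5/2)x^2 - (17/2)x + 1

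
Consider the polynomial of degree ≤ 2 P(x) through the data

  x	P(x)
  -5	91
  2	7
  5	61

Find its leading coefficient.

L_0(x) = (x - 2)(x - 5) / [70] = (1/70)x^2 - (1/10)x + 1/7
L_1(x) = (x + 5)(x - 5) / [-21] = -(1/21)x^2 + 25/21
L_2(x) = (x + 5)(x - 2) / [30] = (1/30)x^2 + (1/10)x - 1/3
P(x) = 91·L_0 + 7·L_1 + 61·L_2
Only the coefficient of x^2 is needed; take it from each L_i and combine:
91·(1/70) + 7·(-1/21) + 61·(1/30) = 3

3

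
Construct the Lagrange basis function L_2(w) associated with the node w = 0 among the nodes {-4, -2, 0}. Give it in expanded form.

L_2(w) = (1/8)w^2 + (3/4)w + 1

L_2(w) = (w + 4)(w + 2) / [(4)·(2)]
       = (w^2 + 6w + 8) / (8)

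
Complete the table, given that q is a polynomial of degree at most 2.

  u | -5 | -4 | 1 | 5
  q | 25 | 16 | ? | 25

The 3 known values determine q uniquely (degree ≤ 2).
Evaluate each Lagrange basis at u = 1:
L_0(1) = (5)·(-4)/[(-1)·(-10)] = -2
L_1(1) = (6)·(-4)/[(1)·(-9)] = 8/3
L_2(1) = (6)·(5)/[(10)·(9)] = 1/3
Sum: 25·(-2) + 16·(8/3) + 25·(1/3) = 1

1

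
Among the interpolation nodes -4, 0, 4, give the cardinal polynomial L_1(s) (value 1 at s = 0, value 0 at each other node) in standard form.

L_1(s) = -(1/16)s^2 + 1

L_1(s) = (s + 4)(s - 4) / [(4)·(-4)]
       = (s^2 - 16) / (-16)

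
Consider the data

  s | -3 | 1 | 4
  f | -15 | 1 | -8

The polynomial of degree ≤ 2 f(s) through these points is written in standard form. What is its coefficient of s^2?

-1

The leading coefficient equals the top divided difference f[-3,1,4].
f[-3,1] = (1 - (-15)) / (1 - (-3)) = 4
f[1,4] = (-8 - 1) / (4 - 1) = -3
f[-3,1,4] = (-3 - 4) / (4 - (-3)) = -1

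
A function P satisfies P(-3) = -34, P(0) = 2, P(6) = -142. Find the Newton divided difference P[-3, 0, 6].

P[-3,0] = (2 - (-34)) / (0 - (-3)) = 12
P[0,6] = (-142 - 2) / (6 - 0) = -24
P[-3,0,6] = (-24 - 12) / (6 - (-3)) = -4

-4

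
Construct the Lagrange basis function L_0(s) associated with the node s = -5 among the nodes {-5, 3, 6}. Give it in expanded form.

L_0(s) = (1/88)s^2 - (9/88)s + 9/44

L_0(s) = (s - 3)(s - 6) / [(-8)·(-11)]
       = (s^2 - 9s + 18) / (88)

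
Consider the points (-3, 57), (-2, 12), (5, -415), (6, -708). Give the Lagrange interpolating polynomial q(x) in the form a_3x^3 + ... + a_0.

L_0(x) = (x + 2)(x - 5)(x - 6) / [-72] = -(1/72)x^3 + (1/8)x^2 - (1/9)x - 5/6
L_1(x) = (x + 3)(x - 5)(x - 6) / [56] = (1/56)x^3 - (1/7)x^2 - (3/56)x + 45/28
L_2(x) = (x + 3)(x + 2)(x - 6) / [-56] = -(1/56)x^3 + (1/56)x^2 + (3/7)x + 9/14
L_3(x) = (x + 3)(x + 2)(x - 5) / [72] = (1/72)x^3 - (19/72)x - 5/12
q(x) = 57·L_0 + 12·L_1 + (-415)·L_2 + (-708)·L_3
  57·L_0(x) = -(19/24)x^3 + (57/8)x^2 - (19/3)x - 95/2
  12·L_1(x) = (3/14)x^3 - (12/7)x^2 - (9/14)x + 135/7
  (-415)·L_2(x) = (415/56)x^3 - (415/56)x^2 - (1245/7)x - 3735/14
  (-708)·L_3(x) = -(59/6)x^3 + (1121/6)x + 295
Adding term by term: -3x^3 - 2x^2 + 2x

q(x) = -3x^3 - 2x^2 + 2x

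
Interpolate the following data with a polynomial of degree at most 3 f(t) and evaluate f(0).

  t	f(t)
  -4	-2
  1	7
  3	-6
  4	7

Evaluate each Lagrange basis at t = 0:
L_0(0) = (-1)·(-3)·(-4)/[(-5)·(-7)·(-8)] = 3/70
L_1(0) = (4)·(-3)·(-4)/[(5)·(-2)·(-3)] = 8/5
L_2(0) = (4)·(-1)·(-4)/[(7)·(2)·(-1)] = -8/7
L_3(0) = (4)·(-1)·(-3)/[(8)·(3)·(1)] = 1/2
Sum: (-2)·(3/70) + 7·(8/5) + (-6)·(-8/7) + 7·(1/2) = 1503/70

1503/70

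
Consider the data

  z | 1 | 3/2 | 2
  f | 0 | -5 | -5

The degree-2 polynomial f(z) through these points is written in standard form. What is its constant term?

25

L_0(z) = (z - 3/2)(z - 2) / [1/2] = 2z^2 - 7z + 6
L_1(z) = (z - 1)(z - 2) / [-1/4] = -4z^2 + 12z - 8
L_2(z) = (z - 1)(z - 3/2) / [1/2] = 2z^2 - 5z + 3
f(z) = 0·L_0 + (-5)·L_1 + (-5)·L_2
Only the constant term is needed; take it from each L_i and combine:
0·(6) + (-5)·(-8) + (-5)·(3) = 25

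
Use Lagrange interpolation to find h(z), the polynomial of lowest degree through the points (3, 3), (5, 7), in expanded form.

L_0(z) = (z - 5) / [-2] = -(1/2)z + 5/2
L_1(z) = (z - 3) / [2] = (1/2)z - 3/2
h(z) = 3·L_0 + 7·L_1
  3·L_0(z) = -(3/2)z + 15/2
  7·L_1(z) = (7/2)z - 21/2
Adding term by term: 2z - 3

h(z) = 2z - 3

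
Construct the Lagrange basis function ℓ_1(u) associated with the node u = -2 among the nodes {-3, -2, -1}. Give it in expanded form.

ℓ_1(u) = (u + 3)(u + 1) / [(1)·(-1)]
       = (u^2 + 4u + 3) / (-1)

ℓ_1(u) = -u^2 - 4u - 3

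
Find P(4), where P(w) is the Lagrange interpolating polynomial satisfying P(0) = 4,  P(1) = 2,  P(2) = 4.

L_0(4) = (3)·(2)/[(-1)·(-2)] = 3
L_1(4) = (4)·(2)/[(1)·(-1)] = -8
L_2(4) = (4)·(3)/[(2)·(1)] = 6
Sum: 4·(3) + 2·(-8) + 4·(6) = 20

20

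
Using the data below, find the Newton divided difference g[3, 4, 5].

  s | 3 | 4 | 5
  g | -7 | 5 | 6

-11/2

g[3,4] = (5 - (-7)) / (4 - 3) = 12
g[4,5] = (6 - 5) / (5 - 4) = 1
g[3,4,5] = (1 - 12) / (5 - 3) = -11/2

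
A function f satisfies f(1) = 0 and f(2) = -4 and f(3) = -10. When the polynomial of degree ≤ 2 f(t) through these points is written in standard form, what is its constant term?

Build the Lagrange basis polynomials:
L_0(t) = (t - 2)(t - 3) / [2] = (1/2)t^2 - (5/2)t + 3
L_1(t) = (t - 1)(t - 3) / [-1] = -t^2 + 4t - 3
L_2(t) = (t - 1)(t - 2) / [2] = (1/2)t^2 - (3/2)t + 1
f(t) = 0·L_0 + (-4)·L_1 + (-10)·L_2
Only the constant term is needed; take it from each L_i and combine:
0·(3) + (-4)·(-3) + (-10)·(1) = 2

2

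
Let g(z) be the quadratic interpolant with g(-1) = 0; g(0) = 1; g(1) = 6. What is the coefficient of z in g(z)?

Build the Lagrange basis polynomials:
L_0(z) = z(z - 1) / [2] = (1/2)z^2 - (1/2)z
L_1(z) = (z + 1)(z - 1) / [-1] = -z^2 + 1
L_2(z) = (z + 1)z / [2] = (1/2)z^2 + (1/2)z
g(z) = 0·L_0 + 1·L_1 + 6·L_2
Only the coefficient of z is needed; take it from each L_i and combine:
0·(-1/2) + 1·(0) + 6·(1/2) = 3

3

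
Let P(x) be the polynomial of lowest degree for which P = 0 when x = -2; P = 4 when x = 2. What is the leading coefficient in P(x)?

1

The leading coefficient equals the top divided difference P[-2,2].
P[-2,2] = (4 - 0) / (2 - (-2)) = 1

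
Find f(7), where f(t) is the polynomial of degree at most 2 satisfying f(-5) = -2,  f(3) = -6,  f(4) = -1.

64/3

Using Newton's divided-difference form:
f[-5,3] = (-6 - (-2)) / (3 - (-5)) = -1/2
f[3,4] = (-1 - (-6)) / (4 - 3) = 5
f[-5,3,4] = (5 - (-1/2)) / (4 - (-5)) = 11/18
f(7) = -2 + (-1/2)·(12) + (11/18)·(12)·(4) = 64/3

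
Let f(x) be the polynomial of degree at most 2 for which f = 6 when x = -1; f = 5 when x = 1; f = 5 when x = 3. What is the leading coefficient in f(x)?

The leading coefficient equals the top divided difference f[-1,1,3].
f[-1,1] = (5 - 6) / (1 - (-1)) = -1/2
f[1,3] = (5 - 5) / (3 - 1) = 0
f[-1,1,3] = (0 - (-1/2)) / (3 - (-1)) = 1/8

1/8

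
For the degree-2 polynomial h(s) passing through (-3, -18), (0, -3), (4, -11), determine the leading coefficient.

-1

L_0(s) = s(s - 4) / [21] = (1/21)s^2 - (4/21)s
L_1(s) = (s + 3)(s - 4) / [-12] = -(1/12)s^2 + (1/12)s + 1
L_2(s) = (s + 3)s / [28] = (1/28)s^2 + (3/28)s
h(s) = (-18)·L_0 + (-3)·L_1 + (-11)·L_2
Only the coefficient of s^2 is needed; take it from each L_i and combine:
(-18)·(1/21) + (-3)·(-1/12) + (-11)·(1/28) = -1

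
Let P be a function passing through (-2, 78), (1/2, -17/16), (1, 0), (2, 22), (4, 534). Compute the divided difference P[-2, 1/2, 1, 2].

P[-2,1/2] = (-17/16 - 78) / (1/2 - (-2)) = -253/8
P[1/2,1] = (0 - (-17/16)) / (1 - 1/2) = 17/8
P[1,2] = (22 - 0) / (2 - 1) = 22
P[-2,1/2,1] = (17/8 - (-253/8)) / (1 - (-2)) = 45/4
P[1/2,1,2] = (22 - 17/8) / (2 - 1/2) = 53/4
P[-2,1/2,1,2] = (53/4 - 45/4) / (2 - (-2)) = 1/2

1/2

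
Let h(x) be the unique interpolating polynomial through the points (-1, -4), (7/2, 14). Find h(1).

Evaluate each Lagrange basis at x = 1:
L_0(1) = (-5/2)/[(-9/2)] = 5/9
L_1(1) = (2)/[(9/2)] = 4/9
Sum: (-4)·(5/9) + 14·(4/9) = 4

4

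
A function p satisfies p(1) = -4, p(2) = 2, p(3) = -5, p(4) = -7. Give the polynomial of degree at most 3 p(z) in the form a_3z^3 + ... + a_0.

p(z) = 3z^3 - (49/2)z^2 + (117/2)z - 41

Build the Lagrange basis polynomials:
L_0(z) = (z - 2)(z - 3)(z - 4) / [-6] = -(1/6)z^3 + (3/2)z^2 - (13/3)z + 4
L_1(z) = (z - 1)(z - 3)(z - 4) / [2] = (1/2)z^3 - 4z^2 + (19/2)z - 6
L_2(z) = (z - 1)(z - 2)(z - 4) / [-2] = -(1/2)z^3 + (7/2)z^2 - 7z + 4
L_3(z) = (z - 1)(z - 2)(z - 3) / [6] = (1/6)z^3 - z^2 + (11/6)z - 1
p(z) = (-4)·L_0 + 2·L_1 + (-5)·L_2 + (-7)·L_3
  (-4)·L_0(z) = (2/3)z^3 - 6z^2 + (52/3)z - 16
  2·L_1(z) = z^3 - 8z^2 + 19z - 12
  (-5)·L_2(z) = (5/2)z^3 - (35/2)z^2 + 35z - 20
  (-7)·L_3(z) = -(7/6)z^3 + 7z^2 - (77/6)z + 7
Adding term by term: 3z^3 - (49/2)z^2 + (117/2)z - 41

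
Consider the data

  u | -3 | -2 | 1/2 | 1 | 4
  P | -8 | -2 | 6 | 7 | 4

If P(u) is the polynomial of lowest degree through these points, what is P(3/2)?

871/112

Evaluate each Lagrange basis at u = 3/2:
L_0(3/2) = (7/2)·(1)·(1/2)·(-5/2)/[(-1)·(-7/2)·(-4)·(-7)] = -5/112
L_1(3/2) = (9/2)·(1)·(1/2)·(-5/2)/[(1)·(-5/2)·(-3)·(-6)] = 1/8
L_2(3/2) = (9/2)·(7/2)·(1/2)·(-5/2)/[(7/2)·(5/2)·(-1/2)·(-7/2)] = -9/7
L_3(3/2) = (9/2)·(7/2)·(1)·(-5/2)/[(4)·(3)·(1/2)·(-3)] = 35/16
L_4(3/2) = (9/2)·(7/2)·(1)·(1/2)/[(7)·(6)·(7/2)·(3)] = 1/56
Sum: (-8)·(-5/112) + (-2)·(1/8) + 6·(-9/7) + 7·(35/16) + 4·(1/56) = 871/112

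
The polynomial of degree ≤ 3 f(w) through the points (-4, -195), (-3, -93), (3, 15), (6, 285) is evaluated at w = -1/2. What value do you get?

-17/4

Evaluate each Lagrange basis at w = -1/2:
L_0(-1/2) = (5/2)·(-7/2)·(-13/2)/[(-1)·(-7)·(-10)] = -13/16
L_1(-1/2) = (7/2)·(-7/2)·(-13/2)/[(1)·(-6)·(-9)] = 637/432
L_2(-1/2) = (7/2)·(5/2)·(-13/2)/[(7)·(6)·(-3)] = 65/144
L_3(-1/2) = (7/2)·(5/2)·(-7/2)/[(10)·(9)·(3)] = -49/432
Sum: (-195)·(-13/16) + (-93)·(637/432) + 15·(65/144) + 285·(-49/432) = -17/4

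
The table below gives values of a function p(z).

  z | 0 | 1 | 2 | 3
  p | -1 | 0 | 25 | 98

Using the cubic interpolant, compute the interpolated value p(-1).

L_0(-1) = (-2)·(-3)·(-4)/[(-1)·(-2)·(-3)] = 4
L_1(-1) = (-1)·(-3)·(-4)/[(1)·(-1)·(-2)] = -6
L_2(-1) = (-1)·(-2)·(-4)/[(2)·(1)·(-1)] = 4
L_3(-1) = (-1)·(-2)·(-3)/[(3)·(2)·(1)] = -1
Sum: (-1)·(4) + 0 + 25·(4) + 98·(-1) = -2

-2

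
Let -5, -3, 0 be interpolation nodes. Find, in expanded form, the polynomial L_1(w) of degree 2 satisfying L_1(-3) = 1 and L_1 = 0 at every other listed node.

L_1(w) = (w + 5)w / [(2)·(-3)]
       = (w^2 + 5w) / (-6)

L_1(w) = -(1/6)w^2 - (5/6)w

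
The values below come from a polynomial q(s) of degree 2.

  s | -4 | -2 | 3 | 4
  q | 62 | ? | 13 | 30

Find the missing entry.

The 3 known values determine q uniquely (degree ≤ 2).
L_0(-2) = (-5)·(-6)/[(-7)·(-8)] = 15/28
L_1(-2) = (2)·(-6)/[(7)·(-1)] = 12/7
L_2(-2) = (2)·(-5)/[(8)·(1)] = -5/4
Sum: 62·(15/28) + 13·(12/7) + 30·(-5/4) = 18

18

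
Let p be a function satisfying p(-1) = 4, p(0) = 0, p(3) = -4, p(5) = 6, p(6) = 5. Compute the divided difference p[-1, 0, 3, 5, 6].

-29/315

p[-1,0] = (0 - 4) / (0 - (-1)) = -4
p[0,3] = (-4 - 0) / (3 - 0) = -4/3
p[3,5] = (6 - (-4)) / (5 - 3) = 5
p[5,6] = (5 - 6) / (6 - 5) = -1
p[-1,0,3] = (-4/3 - (-4)) / (3 - (-1)) = 2/3
p[0,3,5] = (5 - (-4/3)) / (5 - 0) = 19/15
p[3,5,6] = (-1 - 5) / (6 - 3) = -2
p[-1,0,3,5] = (19/15 - 2/3) / (5 - (-1)) = 1/10
p[0,3,5,6] = (-2 - 19/15) / (6 - 0) = -49/90
p[-1,0,3,5,6] = (-49/90 - 1/10) / (6 - (-1)) = -29/315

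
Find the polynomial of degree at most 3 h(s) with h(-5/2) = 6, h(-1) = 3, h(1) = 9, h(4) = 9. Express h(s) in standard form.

Build the Lagrange basis polynomials:
L_0(s) = (s + 1)(s - 1)(s - 4) / [-273/8] = -(8/273)s^3 + (32/273)s^2 + (8/273)s - 32/273
L_1(s) = (s + 5/2)(s - 1)(s - 4) / [15] = (1/15)s^3 - (1/6)s^2 - (17/30)s + 2/3
L_2(s) = (s + 5/2)(s + 1)(s - 4) / [-21] = -(1/21)s^3 + (1/42)s^2 + (23/42)s + 10/21
L_3(s) = (s + 5/2)(s + 1)(s - 1) / [195/2] = (2/195)s^3 + (1/39)s^2 - (2/195)s - 1/39
h(s) = 6·L_0 + 3·L_1 + 9·L_2 + 9·L_3
  6·L_0(s) = -(16/91)s^3 + (64/91)s^2 + (16/91)s - 64/91
  3·L_1(s) = (1/5)s^3 - (1/2)s^2 - (17/10)s + 2
  9·L_2(s) = -(3/7)s^3 + (3/14)s^2 + (69/14)s + 30/7
  9·L_3(s) = (6/65)s^3 + (3/13)s^2 - (6/65)s - 3/13
Adding term by term: -(142/455)s^3 + (59/91)s^2 + (1507/455)s + 487/91

h(s) = -(142/455)s^3 + (59/91)s^2 + (1507/455)s + 487/91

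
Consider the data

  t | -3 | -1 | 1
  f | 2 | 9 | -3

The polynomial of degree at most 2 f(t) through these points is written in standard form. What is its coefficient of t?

-6

L_0(t) = (t + 1)(t - 1) / [8] = (1/8)t^2 - 1/8
L_1(t) = (t + 3)(t - 1) / [-4] = -(1/4)t^2 - (1/2)t + 3/4
L_2(t) = (t + 3)(t + 1) / [8] = (1/8)t^2 + (1/2)t + 3/8
f(t) = 2·L_0 + 9·L_1 + (-3)·L_2
Only the coefficient of t is needed; take it from each L_i and combine:
2·(0) + 9·(-1/2) + (-3)·(1/2) = -6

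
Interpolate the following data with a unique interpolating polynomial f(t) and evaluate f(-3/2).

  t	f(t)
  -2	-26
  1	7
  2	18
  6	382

Evaluate each Lagrange basis at t = -3/2:
L_0(-3/2) = (-5/2)·(-7/2)·(-15/2)/[(-3)·(-4)·(-8)] = 175/256
L_1(-3/2) = (1/2)·(-7/2)·(-15/2)/[(3)·(-1)·(-5)] = 7/8
L_2(-3/2) = (1/2)·(-5/2)·(-15/2)/[(4)·(1)·(-4)] = -75/128
L_3(-3/2) = (1/2)·(-5/2)·(-7/2)/[(8)·(5)·(4)] = 7/256
Sum: (-26)·(175/256) + 7·(7/8) + 18·(-75/128) + 382·(7/256) = -47/4

-47/4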